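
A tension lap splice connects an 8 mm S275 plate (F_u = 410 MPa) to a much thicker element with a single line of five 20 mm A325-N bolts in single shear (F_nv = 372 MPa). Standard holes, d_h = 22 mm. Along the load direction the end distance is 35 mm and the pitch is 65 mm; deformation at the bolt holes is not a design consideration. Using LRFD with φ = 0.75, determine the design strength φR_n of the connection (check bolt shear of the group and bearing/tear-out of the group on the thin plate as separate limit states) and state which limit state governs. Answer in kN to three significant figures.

438 kN (bolt shear governs)

Bolt shear: A_b = π·20²/4 = 314.2 mm²; R_n = 372 × 314.2 × 5 × 1 / 1000 = 584.3 kN → 0.75 × 584.3 = 438 kN.
Bearing (1.5 l_c t F_u ≤ 3.0 d t F_u): upper limit = 3.0·20·8·410 / 1000 = 196.8 kN.
  Edge l_c = 35 − 22/2 = 24 → r_n = 118.1 kN; interior l_c = 65 − 22 = 43 → r_n = 196.8 kN.
  R_n,bearing = 1·118.1 + 4·196.8 = 905.3 kN → 0.75 × 905.3 = 679 kN.
Bolt shear governs: 438 kN.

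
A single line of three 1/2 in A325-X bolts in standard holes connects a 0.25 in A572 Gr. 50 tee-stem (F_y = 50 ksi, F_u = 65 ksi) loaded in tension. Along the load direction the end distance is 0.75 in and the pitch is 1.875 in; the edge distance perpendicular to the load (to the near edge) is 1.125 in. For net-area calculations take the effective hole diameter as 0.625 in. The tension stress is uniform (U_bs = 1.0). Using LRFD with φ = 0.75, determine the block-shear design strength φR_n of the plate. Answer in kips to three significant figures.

Shear plane L_v = 0.75 + 2·1.875 = 4.5 in; A_gv = 4.5 × 0.25 = 1.125 in².
A_nv = (4.5 − 2.5·0.625) × 0.25 = 0.7344 in².
A_nt = (1.125 − 0.5·0.625) × 0.25 = 0.2031 in².
0.6 F_u A_nv = 28.64 kips; 0.6 F_y A_gv = 33.75 kips → shear rupture governs the shear term.
R_n = 28.64 + 1.0 × 65 × 0.2031 = 41.84 kips.
Design strength φR_n = 0.75 × 41.84 = 31.4 kips.

31.4 kips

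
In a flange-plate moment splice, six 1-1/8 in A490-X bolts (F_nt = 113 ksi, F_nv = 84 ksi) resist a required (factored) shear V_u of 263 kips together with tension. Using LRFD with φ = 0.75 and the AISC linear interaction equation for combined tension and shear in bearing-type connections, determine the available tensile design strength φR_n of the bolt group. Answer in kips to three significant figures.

A_b = π·1.125²/4 = 0.994 in²; f_rv = 263 / (6 × 0.994) = 44.1 ksi.
F'_nt = 1.3 F_nt − (F_nt / φF_nv) f_rv = 1.3·113 − (113/(0.75·84))·44.1 = 67.81 ksi, capped at F_nt → F'_nt = 67.81 ksi.
R_n = F'_nt · A_b · n = 67.81 × 0.994 × 6 = 404.4 kips.
Design strength φR_n = 0.75 × 404.4 = 303 kips.

303 kips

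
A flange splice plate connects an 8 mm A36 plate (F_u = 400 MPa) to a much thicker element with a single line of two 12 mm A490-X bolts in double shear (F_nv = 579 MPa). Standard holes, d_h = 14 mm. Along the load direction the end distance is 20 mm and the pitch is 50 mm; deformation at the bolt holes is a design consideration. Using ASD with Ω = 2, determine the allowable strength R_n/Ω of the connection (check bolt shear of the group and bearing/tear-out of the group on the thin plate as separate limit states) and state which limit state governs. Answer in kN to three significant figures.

71 kN (bearing governs)

Bolt shear: A_b = π·12²/4 = 113.1 mm²; R_n = 579 × 113.1 × 2 × 2 / 1000 = 261.9 kN → 261.9 / 2 = 131 kN.
Bearing (1.2 l_c t F_u ≤ 2.4 d t F_u): upper limit = 2.4·12·8·400 / 1000 = 92.16 kN.
  Edge l_c = 20 − 14/2 = 13 → r_n = 49.92 kN; interior l_c = 50 − 14 = 36 → r_n = 92.16 kN.
  R_n,bearing = 1·49.92 + 1·92.16 = 142.1 kN → 142.1 / 2 = 71 kN.
Bearing governs: 71 kN.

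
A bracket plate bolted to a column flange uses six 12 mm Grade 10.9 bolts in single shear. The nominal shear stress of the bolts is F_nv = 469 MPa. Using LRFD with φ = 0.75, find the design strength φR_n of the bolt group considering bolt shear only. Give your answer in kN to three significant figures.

239 kN

A_b = π × 12² / 4 = 113.1 mm².
R_n = F_nv · A_b · n · n_s = 469 × 113.1 × 6 × 1 / 1000 = 318.3 kN.
Design strength φR_n = 0.75 × 318.3 = 239 kN.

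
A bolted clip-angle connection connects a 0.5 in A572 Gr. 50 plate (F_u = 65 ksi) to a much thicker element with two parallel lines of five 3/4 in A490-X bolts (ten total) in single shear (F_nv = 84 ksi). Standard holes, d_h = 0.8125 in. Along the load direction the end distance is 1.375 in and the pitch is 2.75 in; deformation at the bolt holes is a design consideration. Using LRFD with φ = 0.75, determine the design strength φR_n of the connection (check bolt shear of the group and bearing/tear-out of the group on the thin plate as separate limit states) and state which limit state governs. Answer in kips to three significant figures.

Bolt shear: A_b = π·0.75²/4 = 0.4418 in²; R_n = 84 × 0.4418 × 10 × 1 = 371.1 kips → 0.75 × 371.1 = 278 kips.
Bearing (1.2 l_c t F_u ≤ 2.4 d t F_u): upper limit = 2.4·0.75·0.5·65 = 58.5 kips.
  Edge l_c = 1.375 − 0.8125/2 = 0.9688 → r_n = 37.78 kips; interior l_c = 2.75 − 0.8125 = 1.938 → r_n = 58.5 kips.
  R_n,bearing = 2·37.78 + 8·58.5 = 543.6 kips → 0.75 × 543.6 = 408 kips.
Bolt shear governs: 278 kips.

278 kips (bolt shear governs)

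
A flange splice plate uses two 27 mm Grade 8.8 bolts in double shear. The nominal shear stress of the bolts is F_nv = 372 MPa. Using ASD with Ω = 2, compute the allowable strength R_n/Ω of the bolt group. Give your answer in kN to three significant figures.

426 kN

A_b = π × 27² / 4 = 572.6 mm².
R_n = F_nv · A_b · n · n_s = 372 × 572.6 × 2 × 2 / 1000 = 852 kN.
Allowable strength R_n/Ω = 852 / 2 = 426 kN.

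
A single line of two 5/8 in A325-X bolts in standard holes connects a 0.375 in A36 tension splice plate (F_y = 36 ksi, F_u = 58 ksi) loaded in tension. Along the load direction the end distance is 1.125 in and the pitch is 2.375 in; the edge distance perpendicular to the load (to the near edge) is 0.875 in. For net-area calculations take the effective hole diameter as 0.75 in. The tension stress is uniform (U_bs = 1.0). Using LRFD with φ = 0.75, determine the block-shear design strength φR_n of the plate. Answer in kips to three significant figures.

29.4 kips

Shear plane L_v = 1.125 + 1·2.375 = 3.5 in; A_gv = 3.5 × 0.375 = 1.312 in².
A_nv = (3.5 − 1.5·0.75) × 0.375 = 0.8906 in².
A_nt = (0.875 − 0.5·0.75) × 0.375 = 0.1875 in².
0.6 F_u A_nv = 30.99 kips; 0.6 F_y A_gv = 28.35 kips → shear yielding governs the shear term.
R_n = 28.35 + 1.0 × 58 × 0.1875 = 39.22 kips.
Design strength φR_n = 0.75 × 39.22 = 29.4 kips.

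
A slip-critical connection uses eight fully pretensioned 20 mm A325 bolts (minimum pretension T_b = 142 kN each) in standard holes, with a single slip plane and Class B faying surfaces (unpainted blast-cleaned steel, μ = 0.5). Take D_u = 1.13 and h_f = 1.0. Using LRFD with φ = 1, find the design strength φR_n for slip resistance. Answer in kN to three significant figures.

642 kN

R_n = μ · D_u · h_f · T_b · n_s · n_b = 0.5 × 1.13 × 1.0 × 142 × 1 × 8 = 641.8 kN.
Design strength φR_n = 1 × 641.8 = 642 kN.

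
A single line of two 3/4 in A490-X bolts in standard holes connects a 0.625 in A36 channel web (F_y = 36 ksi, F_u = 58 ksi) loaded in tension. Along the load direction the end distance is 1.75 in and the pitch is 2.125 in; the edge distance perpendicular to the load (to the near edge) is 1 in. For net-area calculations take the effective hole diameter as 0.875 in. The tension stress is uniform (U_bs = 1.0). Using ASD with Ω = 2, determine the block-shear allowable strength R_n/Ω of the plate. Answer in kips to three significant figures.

Shear plane L_v = 1.75 + 1·2.125 = 3.875 in; A_gv = 3.875 × 0.625 = 2.422 in².
A_nv = (3.875 − 1.5·0.875) × 0.625 = 1.602 in².
A_nt = (1 − 0.5·0.875) × 0.625 = 0.3516 in².
0.6 F_u A_nv = 55.73 kips; 0.6 F_y A_gv = 52.31 kips → shear yielding governs the shear term.
R_n = 52.31 + 1.0 × 58 × 0.3516 = 72.7 kips.
Allowable strength R_n/Ω = 72.7 / 2 = 36.4 kips.

36.4 kips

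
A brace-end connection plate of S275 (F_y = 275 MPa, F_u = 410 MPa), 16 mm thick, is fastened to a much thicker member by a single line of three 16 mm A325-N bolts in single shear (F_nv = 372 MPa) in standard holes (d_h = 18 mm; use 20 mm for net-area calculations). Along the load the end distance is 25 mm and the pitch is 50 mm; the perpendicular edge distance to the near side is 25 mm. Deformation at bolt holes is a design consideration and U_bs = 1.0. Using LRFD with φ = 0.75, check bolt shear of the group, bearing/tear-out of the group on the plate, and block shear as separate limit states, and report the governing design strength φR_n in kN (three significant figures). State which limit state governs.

168 kN (bolt shear governs)

Bolt shear: A_b = π·16²/4 = 201.1 mm²; R_n = 372 × 201.1 × 3 × 1 / 1000 = 224.4 kN → 0.75 × 224.4 = 168 kN.
Bearing: edge l_c = 16, r_n = 126 kN; interior l_c = 32, r_n = 251.9 kN; R_n = 126 + 2·251.9 = 629.8 kN → 472 kN.
Block shear: A_gv = 2000, A_nv = 1200, A_nt = 240 mm²; R_n = min(0.6F_uA_nv, 0.6F_yA_gv) + U_bs·F_u·A_nt = 393.6 kN → 295 kN.
Bolt shear governs: 168 kN.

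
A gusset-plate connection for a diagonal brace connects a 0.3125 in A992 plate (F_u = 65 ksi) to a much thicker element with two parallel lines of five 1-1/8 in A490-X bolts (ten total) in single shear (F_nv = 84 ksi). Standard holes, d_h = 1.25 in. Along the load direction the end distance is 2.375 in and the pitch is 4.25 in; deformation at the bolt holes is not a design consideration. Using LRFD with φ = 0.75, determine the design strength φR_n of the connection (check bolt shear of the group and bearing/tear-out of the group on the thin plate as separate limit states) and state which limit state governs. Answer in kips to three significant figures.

491 kips (bearing governs)

Bolt shear: A_b = π·1.125²/4 = 0.994 in²; R_n = 84 × 0.994 × 10 × 1 = 835 kips → 0.75 × 835 = 626 kips.
Bearing (1.5 l_c t F_u ≤ 3.0 d t F_u): upper limit = 3.0·1.125·0.3125·65 = 68.55 kips.
  Edge l_c = 2.375 − 1.25/2 = 1.75 → r_n = 53.32 kips; interior l_c = 4.25 − 1.25 = 3 → r_n = 68.55 kips.
  R_n,bearing = 2·53.32 + 8·68.55 = 655.1 kips → 0.75 × 655.1 = 491 kips.
Bearing governs: 491 kips.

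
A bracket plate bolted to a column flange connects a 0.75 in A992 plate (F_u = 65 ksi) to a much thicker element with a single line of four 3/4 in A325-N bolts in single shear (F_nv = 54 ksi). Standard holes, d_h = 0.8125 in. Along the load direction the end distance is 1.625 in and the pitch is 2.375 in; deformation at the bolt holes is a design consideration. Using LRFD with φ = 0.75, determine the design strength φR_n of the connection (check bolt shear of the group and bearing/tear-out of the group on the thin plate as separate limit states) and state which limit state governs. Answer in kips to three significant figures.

71.6 kips (bolt shear governs)

Bolt shear: A_b = π·0.75²/4 = 0.4418 in²; R_n = 54 × 0.4418 × 4 × 1 = 95.43 kips → 0.75 × 95.43 = 71.6 kips.
Bearing (1.2 l_c t F_u ≤ 2.4 d t F_u): upper limit = 2.4·0.75·0.75·65 = 87.75 kips.
  Edge l_c = 1.625 − 0.8125/2 = 1.219 → r_n = 71.3 kips; interior l_c = 2.375 − 0.8125 = 1.562 → r_n = 87.75 kips.
  R_n,bearing = 1·71.3 + 3·87.75 = 334.5 kips → 0.75 × 334.5 = 251 kips.
Bolt shear governs: 71.6 kips.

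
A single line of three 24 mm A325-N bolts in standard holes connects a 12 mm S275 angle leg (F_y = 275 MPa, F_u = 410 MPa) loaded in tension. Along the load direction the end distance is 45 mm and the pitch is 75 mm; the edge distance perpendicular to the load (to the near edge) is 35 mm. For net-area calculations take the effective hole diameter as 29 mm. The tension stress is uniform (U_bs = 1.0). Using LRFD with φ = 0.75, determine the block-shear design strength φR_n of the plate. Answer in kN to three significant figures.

Shear plane L_v = 45 + 2·75 = 195 mm; A_gv = 195 × 12 = 2340 mm².
A_nv = (195 − 2.5·29) × 12 = 1470 mm².
A_nt = (35 − 0.5·29) × 12 = 246 mm².
0.6 F_u A_nv = 361.6 kN; 0.6 F_y A_gv = 386.1 kN → shear rupture governs the shear term.
R_n = 361.6 + 1.0 × 410 × 246 / 1000 = 462.5 kN.
Design strength φR_n = 0.75 × 462.5 = 347 kN.

347 kN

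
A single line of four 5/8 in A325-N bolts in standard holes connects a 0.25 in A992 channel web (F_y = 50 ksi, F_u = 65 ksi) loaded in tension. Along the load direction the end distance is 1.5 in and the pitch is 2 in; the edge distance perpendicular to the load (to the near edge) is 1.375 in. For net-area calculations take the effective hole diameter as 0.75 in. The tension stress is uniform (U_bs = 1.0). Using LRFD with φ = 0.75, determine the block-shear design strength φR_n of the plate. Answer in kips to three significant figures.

Shear plane L_v = 1.5 + 3·2 = 7.5 in; A_gv = 7.5 × 0.25 = 1.875 in².
A_nv = (7.5 − 3.5·0.75) × 0.25 = 1.219 in².
A_nt = (1.375 − 0.5·0.75) × 0.25 = 0.25 in².
0.6 F_u A_nv = 47.53 kips; 0.6 F_y A_gv = 56.25 kips → shear rupture governs the shear term.
R_n = 47.53 + 1.0 × 65 × 0.25 = 63.78 kips.
Design strength φR_n = 0.75 × 63.78 = 47.8 kips.

47.8 kips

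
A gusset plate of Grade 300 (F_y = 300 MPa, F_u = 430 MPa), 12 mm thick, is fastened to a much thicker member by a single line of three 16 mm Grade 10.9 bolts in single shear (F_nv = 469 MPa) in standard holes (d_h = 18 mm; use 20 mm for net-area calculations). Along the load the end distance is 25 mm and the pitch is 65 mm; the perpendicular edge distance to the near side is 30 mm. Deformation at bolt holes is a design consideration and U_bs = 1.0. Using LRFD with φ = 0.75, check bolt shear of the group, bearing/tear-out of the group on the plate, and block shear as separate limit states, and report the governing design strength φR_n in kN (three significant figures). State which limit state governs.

Bolt shear: A_b = π·16²/4 = 201.1 mm²; R_n = 469 × 201.1 × 3 × 1 / 1000 = 282.9 kN → 0.75 × 282.9 = 212 kN.
Bearing: edge l_c = 16, r_n = 99.07 kN; interior l_c = 47, r_n = 198.1 kN; R_n = 99.07 + 2·198.1 = 495.4 kN → 372 kN.
Block shear: A_gv = 1860, A_nv = 1260, A_nt = 240 mm²; R_n = min(0.6F_uA_nv, 0.6F_yA_gv) + U_bs·F_u·A_nt = 428.3 kN → 321 kN.
Bolt shear governs: 212 kN.

212 kN (bolt shear governs)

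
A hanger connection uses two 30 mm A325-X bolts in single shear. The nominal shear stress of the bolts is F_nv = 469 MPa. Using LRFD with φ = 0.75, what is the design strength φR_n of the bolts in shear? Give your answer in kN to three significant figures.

497 kN

A_b = π × 30² / 4 = 706.9 mm².
R_n = F_nv · A_b · n · n_s = 469 × 706.9 × 2 × 1 / 1000 = 663 kN.
Design strength φR_n = 0.75 × 663 = 497 kN.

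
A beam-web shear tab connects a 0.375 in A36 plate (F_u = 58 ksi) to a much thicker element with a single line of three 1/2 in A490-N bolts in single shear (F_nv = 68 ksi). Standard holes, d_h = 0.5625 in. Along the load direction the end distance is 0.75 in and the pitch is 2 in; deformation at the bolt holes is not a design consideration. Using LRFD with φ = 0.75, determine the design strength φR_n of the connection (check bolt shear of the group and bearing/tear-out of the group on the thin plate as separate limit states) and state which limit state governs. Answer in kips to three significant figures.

30 kips (bolt shear governs)

Bolt shear: A_b = π·0.5²/4 = 0.1963 in²; R_n = 68 × 0.1963 × 3 × 1 = 40.06 kips → 0.75 × 40.06 = 30 kips.
Bearing (1.5 l_c t F_u ≤ 3.0 d t F_u): upper limit = 3.0·0.5·0.375·58 = 32.62 kips.
  Edge l_c = 0.75 − 0.5625/2 = 0.4688 → r_n = 15.29 kips; interior l_c = 2 − 0.5625 = 1.438 → r_n = 32.62 kips.
  R_n,bearing = 1·15.29 + 2·32.62 = 80.54 kips → 0.75 × 80.54 = 60.4 kips.
Bolt shear governs: 30 kips.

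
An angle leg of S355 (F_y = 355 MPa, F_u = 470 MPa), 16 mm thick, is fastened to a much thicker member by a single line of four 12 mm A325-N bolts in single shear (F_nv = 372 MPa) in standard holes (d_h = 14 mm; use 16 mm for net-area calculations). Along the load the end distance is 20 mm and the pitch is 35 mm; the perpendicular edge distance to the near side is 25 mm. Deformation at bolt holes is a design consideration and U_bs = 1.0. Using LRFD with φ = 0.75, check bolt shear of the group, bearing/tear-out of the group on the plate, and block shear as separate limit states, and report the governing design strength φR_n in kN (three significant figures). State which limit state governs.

126 kN (bolt shear governs)

Bolt shear: A_b = π·12²/4 = 113.1 mm²; R_n = 372 × 113.1 × 4 × 1 / 1000 = 168.3 kN → 0.75 × 168.3 = 126 kN.
Bearing: edge l_c = 13, r_n = 117.3 kN; interior l_c = 21, r_n = 189.5 kN; R_n = 117.3 + 3·189.5 = 685.8 kN → 514 kN.
Block shear: A_gv = 2000, A_nv = 1104, A_nt = 272 mm²; R_n = min(0.6F_uA_nv, 0.6F_yA_gv) + U_bs·F_u·A_nt = 439.2 kN → 329 kN.
Bolt shear governs: 126 kN.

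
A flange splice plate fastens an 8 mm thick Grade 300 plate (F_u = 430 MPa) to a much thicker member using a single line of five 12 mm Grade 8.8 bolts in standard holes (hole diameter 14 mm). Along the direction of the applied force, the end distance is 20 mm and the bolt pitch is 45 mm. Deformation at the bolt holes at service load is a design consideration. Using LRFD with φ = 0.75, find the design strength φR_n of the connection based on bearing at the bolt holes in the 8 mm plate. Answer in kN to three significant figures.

Per bolt r_n = 1.2 l_c t F_u ≤ 2.4 d t F_u; upper limit = 2.4 × 12 × 8 × 430 / 1000 = 99.07 kN.
Edge bolt: l_c = 20 − 14/2 = 13 mm → 1.2 × 13 × 8 × 430 / 1000 = 53.66 → r_n = 53.66 kN.
Interior bolts: l_c = 45 − 14 = 31 mm → 1.2 × 31 × 8 × 430 / 1000 = 128 → r_n = 99.07 kN.
R_n = 1 × 53.66 + 4 × 99.07 = 450 kN.
Design strength φR_n = 0.75 × 450 = 337 kN.

337 kN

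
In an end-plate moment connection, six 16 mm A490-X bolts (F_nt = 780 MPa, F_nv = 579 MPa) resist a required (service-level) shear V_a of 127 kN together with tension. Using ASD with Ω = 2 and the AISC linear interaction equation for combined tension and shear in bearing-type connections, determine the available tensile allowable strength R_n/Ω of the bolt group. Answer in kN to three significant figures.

441 kN

A_b = π·16²/4 = 201.1 mm²; f_rv = 127 × 1000 / (6 × 201.1) = 105.3 MPa.
F'_nt = 1.3 F_nt − (Ω F_nt / F_nv) f_rv = 1.3·780 − (2·780/579)·105.3 = 730.4 MPa, capped at F_nt → F'_nt = 730.4 MPa.
R_n = F'_nt · A_b · n = 730.4 × 201.1 × 6 / 1000 = 881.1 kN.
Allowable strength R_n/Ω = 881.1 / 2 = 441 kN.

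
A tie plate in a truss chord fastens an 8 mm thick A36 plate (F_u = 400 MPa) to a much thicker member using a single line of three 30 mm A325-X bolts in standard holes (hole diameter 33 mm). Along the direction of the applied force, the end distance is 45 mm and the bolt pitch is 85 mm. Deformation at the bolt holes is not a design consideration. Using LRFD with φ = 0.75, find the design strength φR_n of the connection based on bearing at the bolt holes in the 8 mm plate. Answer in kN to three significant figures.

477 kN

Per bolt r_n = 1.5 l_c t F_u ≤ 3.0 d t F_u; upper limit = 3.0 × 30 × 8 × 400 / 1000 = 288 kN.
Edge bolt: l_c = 45 − 33/2 = 28.5 mm → 1.5 × 28.5 × 8 × 400 / 1000 = 136.8 → r_n = 136.8 kN.
Interior bolts: l_c = 85 − 33 = 52 mm → 1.5 × 52 × 8 × 400 / 1000 = 249.6 → r_n = 249.6 kN.
R_n = 1 × 136.8 + 2 × 249.6 = 636 kN.
Design strength φR_n = 0.75 × 636 = 477 kN.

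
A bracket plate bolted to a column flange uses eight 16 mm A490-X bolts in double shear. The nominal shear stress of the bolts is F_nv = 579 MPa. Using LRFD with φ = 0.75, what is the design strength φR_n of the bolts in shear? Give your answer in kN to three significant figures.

1400 kN

A_b = π × 16² / 4 = 201.1 mm².
R_n = F_nv · A_b · n · n_s = 579 × 201.1 × 8 × 2 / 1000 = 1863 kN.
Design strength φR_n = 0.75 × 1863 = 1400 kN.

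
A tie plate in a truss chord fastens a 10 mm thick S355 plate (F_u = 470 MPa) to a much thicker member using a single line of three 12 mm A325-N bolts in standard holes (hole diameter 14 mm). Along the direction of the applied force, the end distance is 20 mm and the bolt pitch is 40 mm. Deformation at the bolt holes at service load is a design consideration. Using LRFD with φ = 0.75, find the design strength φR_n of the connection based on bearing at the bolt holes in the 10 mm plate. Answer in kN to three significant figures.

Per bolt r_n = 1.2 l_c t F_u ≤ 2.4 d t F_u; upper limit = 2.4 × 12 × 10 × 470 / 1000 = 135.4 kN.
Edge bolt: l_c = 20 − 14/2 = 13 mm → 1.2 × 13 × 10 × 470 / 1000 = 73.32 → r_n = 73.32 kN.
Interior bolts: l_c = 40 − 14 = 26 mm → 1.2 × 26 × 10 × 470 / 1000 = 146.6 → r_n = 135.4 kN.
R_n = 1 × 73.32 + 2 × 135.4 = 344 kN.
Design strength φR_n = 0.75 × 344 = 258 kN.

258 kN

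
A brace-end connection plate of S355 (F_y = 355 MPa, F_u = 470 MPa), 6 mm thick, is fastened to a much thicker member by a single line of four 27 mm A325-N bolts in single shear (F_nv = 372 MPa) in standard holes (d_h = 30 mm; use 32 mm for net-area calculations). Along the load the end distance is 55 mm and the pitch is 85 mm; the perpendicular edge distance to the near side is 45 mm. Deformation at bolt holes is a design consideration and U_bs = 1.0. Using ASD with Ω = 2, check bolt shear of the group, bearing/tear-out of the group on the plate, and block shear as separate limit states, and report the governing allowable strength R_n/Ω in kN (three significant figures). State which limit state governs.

Bolt shear: A_b = π·27²/4 = 572.6 mm²; R_n = 372 × 572.6 × 4 × 1 / 1000 = 852 kN → 852 / 2 = 426 kN.
Bearing: edge l_c = 40, r_n = 135.4 kN; interior l_c = 55, r_n = 182.7 kN; R_n = 135.4 + 3·182.7 = 683.6 kN → 342 kN.
Block shear: A_gv = 1860, A_nv = 1188, A_nt = 174 mm²; R_n = min(0.6F_uA_nv, 0.6F_yA_gv) + U_bs·F_u·A_nt = 416.8 kN → 208 kN.
Block shear governs: 208 kN.

208 kN (block shear governs)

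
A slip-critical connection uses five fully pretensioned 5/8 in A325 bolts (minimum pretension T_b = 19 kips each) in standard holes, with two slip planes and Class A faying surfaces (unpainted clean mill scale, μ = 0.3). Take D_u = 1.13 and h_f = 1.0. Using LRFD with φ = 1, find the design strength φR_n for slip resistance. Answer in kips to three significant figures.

64.4 kips

R_n = μ · D_u · h_f · T_b · n_s · n_b = 0.3 × 1.13 × 1.0 × 19 × 2 × 5 = 64.41 kips.
Design strength φR_n = 1 × 64.41 = 64.4 kips.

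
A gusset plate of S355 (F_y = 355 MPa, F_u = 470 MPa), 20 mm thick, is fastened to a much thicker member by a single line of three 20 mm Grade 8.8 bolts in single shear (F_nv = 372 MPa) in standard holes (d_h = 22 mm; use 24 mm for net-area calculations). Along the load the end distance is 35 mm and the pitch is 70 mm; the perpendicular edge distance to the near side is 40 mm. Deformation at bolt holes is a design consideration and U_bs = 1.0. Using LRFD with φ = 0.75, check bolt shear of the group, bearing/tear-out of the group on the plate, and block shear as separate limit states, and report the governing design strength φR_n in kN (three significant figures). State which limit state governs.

263 kN (bolt shear governs)

Bolt shear: A_b = π·20²/4 = 314.2 mm²; R_n = 372 × 314.2 × 3 × 1 / 1000 = 350.6 kN → 0.75 × 350.6 = 263 kN.
Bearing: edge l_c = 24, r_n = 270.7 kN; interior l_c = 48, r_n = 451.2 kN; R_n = 270.7 + 2·451.2 = 1173 kN → 880 kN.
Block shear: A_gv = 3500, A_nv = 2300, A_nt = 560 mm²; R_n = min(0.6F_uA_nv, 0.6F_yA_gv) + U_bs·F_u·A_nt = 911.8 kN → 684 kN.
Bolt shear governs: 263 kN.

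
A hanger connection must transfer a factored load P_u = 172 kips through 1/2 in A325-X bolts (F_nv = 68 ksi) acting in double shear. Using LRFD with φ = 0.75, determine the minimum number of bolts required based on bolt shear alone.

A_b = π·0.5²/4 = 0.1963 in².
Per-bolt design strength φR_n = 0.75 × 68 × 0.1963 × 2 = 20.03 kips.
n ≥ 172 / 20.03 = 8.588 → use 9 bolts.

9 bolts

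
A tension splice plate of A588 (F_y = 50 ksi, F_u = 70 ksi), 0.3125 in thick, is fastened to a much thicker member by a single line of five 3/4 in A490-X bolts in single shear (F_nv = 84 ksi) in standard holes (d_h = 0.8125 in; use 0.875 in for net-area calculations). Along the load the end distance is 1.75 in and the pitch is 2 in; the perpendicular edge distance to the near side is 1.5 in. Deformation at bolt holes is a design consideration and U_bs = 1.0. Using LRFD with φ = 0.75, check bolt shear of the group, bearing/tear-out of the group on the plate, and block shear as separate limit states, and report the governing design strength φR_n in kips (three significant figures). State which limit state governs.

74.6 kips (block shear governs)

Bolt shear: A_b = π·0.75²/4 = 0.4418 in²; R_n = 84 × 0.4418 × 5 × 1 = 185.6 kips → 0.75 × 185.6 = 139 kips.
Bearing: edge l_c = 1.344, r_n = 35.27 kips; interior l_c = 1.188, r_n = 31.17 kips; R_n = 35.27 + 4·31.17 = 160 kips → 120 kips.
Block shear: A_gv = 3.047, A_nv = 1.816, A_nt = 0.332 in²; R_n = min(0.6F_uA_nv, 0.6F_yA_gv) + U_bs·F_u·A_nt = 99.53 kips → 74.6 kips.
Block shear governs: 74.6 kips.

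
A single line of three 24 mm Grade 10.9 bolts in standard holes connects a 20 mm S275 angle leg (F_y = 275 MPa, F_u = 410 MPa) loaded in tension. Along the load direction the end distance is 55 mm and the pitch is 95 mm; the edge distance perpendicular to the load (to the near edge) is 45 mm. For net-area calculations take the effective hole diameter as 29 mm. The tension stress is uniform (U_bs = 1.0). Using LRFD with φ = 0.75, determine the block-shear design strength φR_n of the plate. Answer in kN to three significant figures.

Shear plane L_v = 55 + 2·95 = 245 mm; A_gv = 245 × 20 = 4900 mm².
A_nv = (245 − 2.5·29) × 20 = 3450 mm².
A_nt = (45 − 0.5·29) × 20 = 610 mm².
0.6 F_u A_nv = 848.7 kN; 0.6 F_y A_gv = 808.5 kN → shear yielding governs the shear term.
R_n = 808.5 + 1.0 × 410 × 610 / 1000 = 1059 kN.
Design strength φR_n = 0.75 × 1059 = 794 kN.

794 kN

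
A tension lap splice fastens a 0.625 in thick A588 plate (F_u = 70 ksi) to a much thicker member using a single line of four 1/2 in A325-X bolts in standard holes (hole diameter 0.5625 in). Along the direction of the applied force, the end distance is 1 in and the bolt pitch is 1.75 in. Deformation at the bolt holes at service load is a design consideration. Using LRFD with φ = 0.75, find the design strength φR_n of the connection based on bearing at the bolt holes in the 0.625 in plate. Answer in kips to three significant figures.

Per bolt r_n = 1.2 l_c t F_u ≤ 2.4 d t F_u; upper limit = 2.4 × 0.5 × 0.625 × 70 = 52.5 kips.
Edge bolt: l_c = 1 − 0.5625/2 = 0.7188 in → 1.2 × 0.7188 × 0.625 × 70 = 37.73 → r_n = 37.73 kips.
Interior bolts: l_c = 1.75 − 0.5625 = 1.188 in → 1.2 × 1.188 × 0.625 × 70 = 62.34 → r_n = 52.5 kips.
R_n = 1 × 37.73 + 3 × 52.5 = 195.2 kips.
Design strength φR_n = 0.75 × 195.2 = 146 kips.

146 kips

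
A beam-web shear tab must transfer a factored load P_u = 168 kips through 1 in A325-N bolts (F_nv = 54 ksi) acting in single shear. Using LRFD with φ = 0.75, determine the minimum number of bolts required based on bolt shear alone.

6 bolts

A_b = π·1²/4 = 0.7854 in².
Per-bolt design strength φR_n = 0.75 × 54 × 0.7854 × 1 = 31.81 kips.
n ≥ 168 / 31.81 = 5.282 → use 6 bolts.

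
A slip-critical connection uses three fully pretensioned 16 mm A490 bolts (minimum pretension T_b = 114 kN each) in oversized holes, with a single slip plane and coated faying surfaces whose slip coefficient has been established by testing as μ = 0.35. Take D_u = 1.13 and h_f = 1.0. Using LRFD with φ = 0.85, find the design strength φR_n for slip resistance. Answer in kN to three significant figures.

R_n = μ · D_u · h_f · T_b · n_s · n_b = 0.35 × 1.13 × 1.0 × 114 × 1 × 3 = 135.3 kN.
Design strength φR_n = 0.85 × 135.3 = 115 kN.

115 kN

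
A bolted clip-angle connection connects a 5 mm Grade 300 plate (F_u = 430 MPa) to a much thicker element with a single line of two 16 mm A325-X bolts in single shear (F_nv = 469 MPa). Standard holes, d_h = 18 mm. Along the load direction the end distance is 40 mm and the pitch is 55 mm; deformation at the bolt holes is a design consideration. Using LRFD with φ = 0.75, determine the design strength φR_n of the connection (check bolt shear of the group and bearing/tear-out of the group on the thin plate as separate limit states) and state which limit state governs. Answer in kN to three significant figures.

Bolt shear: A_b = π·16²/4 = 201.1 mm²; R_n = 469 × 201.1 × 2 × 1 / 1000 = 188.6 kN → 0.75 × 188.6 = 141 kN.
Bearing (1.2 l_c t F_u ≤ 2.4 d t F_u): upper limit = 2.4·16·5·430 / 1000 = 82.56 kN.
  Edge l_c = 40 − 18/2 = 31 → r_n = 79.98 kN; interior l_c = 55 − 18 = 37 → r_n = 82.56 kN.
  R_n,bearing = 1·79.98 + 1·82.56 = 162.5 kN → 0.75 × 162.5 = 122 kN.
Bearing governs: 122 kN.

122 kN (bearing governs)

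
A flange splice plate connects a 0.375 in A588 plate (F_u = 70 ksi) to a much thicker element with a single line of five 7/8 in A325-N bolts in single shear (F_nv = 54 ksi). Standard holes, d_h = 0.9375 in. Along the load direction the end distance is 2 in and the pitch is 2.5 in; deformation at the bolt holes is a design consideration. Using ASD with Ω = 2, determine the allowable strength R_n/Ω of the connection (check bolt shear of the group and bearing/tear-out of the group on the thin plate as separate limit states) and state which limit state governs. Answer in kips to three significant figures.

Bolt shear: A_b = π·0.875²/4 = 0.6013 in²; R_n = 54 × 0.6013 × 5 × 1 = 162.4 kips → 162.4 / 2 = 81.2 kips.
Bearing (1.2 l_c t F_u ≤ 2.4 d t F_u): upper limit = 2.4·0.875·0.375·70 = 55.13 kips.
  Edge l_c = 2 − 0.9375/2 = 1.531 → r_n = 48.23 kips; interior l_c = 2.5 − 0.9375 = 1.562 → r_n = 49.22 kips.
  R_n,bearing = 1·48.23 + 4·49.22 = 245.1 kips → 245.1 / 2 = 123 kips.
Bolt shear governs: 81.2 kips.

81.2 kips (bolt shear governs)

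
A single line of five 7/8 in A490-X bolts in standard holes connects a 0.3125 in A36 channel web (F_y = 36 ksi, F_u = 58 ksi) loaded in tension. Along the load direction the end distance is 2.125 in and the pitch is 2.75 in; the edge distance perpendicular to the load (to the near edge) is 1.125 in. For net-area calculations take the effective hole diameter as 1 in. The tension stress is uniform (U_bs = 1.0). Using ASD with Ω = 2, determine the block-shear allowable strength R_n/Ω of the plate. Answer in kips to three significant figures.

Shear plane L_v = 2.125 + 4·2.75 = 13.12 in; A_gv = 13.12 × 0.3125 = 4.102 in².
A_nv = (13.12 − 4.5·1) × 0.3125 = 2.695 in².
A_nt = (1.125 − 0.5·1) × 0.3125 = 0.1953 in².
0.6 F_u A_nv = 93.8 kips; 0.6 F_y A_gv = 88.59 kips → shear yielding governs the shear term.
R_n = 88.59 + 1.0 × 58 × 0.1953 = 99.92 kips.
Allowable strength R_n/Ω = 99.92 / 2 = 50 kips.

50 kips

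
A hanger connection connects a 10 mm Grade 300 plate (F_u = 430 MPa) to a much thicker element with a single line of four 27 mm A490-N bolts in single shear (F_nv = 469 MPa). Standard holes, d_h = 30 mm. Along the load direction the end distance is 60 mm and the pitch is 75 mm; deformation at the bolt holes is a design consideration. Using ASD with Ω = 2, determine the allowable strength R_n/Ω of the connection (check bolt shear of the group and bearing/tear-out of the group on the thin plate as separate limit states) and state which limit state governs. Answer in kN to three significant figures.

464 kN (bearing governs)

Bolt shear: A_b = π·27²/4 = 572.6 mm²; R_n = 469 × 572.6 × 4 × 1 / 1000 = 1074 kN → 1074 / 2 = 537 kN.
Bearing (1.2 l_c t F_u ≤ 2.4 d t F_u): upper limit = 2.4·27·10·430 / 1000 = 278.6 kN.
  Edge l_c = 60 − 30/2 = 45 → r_n = 232.2 kN; interior l_c = 75 − 30 = 45 → r_n = 232.2 kN.
  R_n,bearing = 1·232.2 + 3·232.2 = 928.8 kN → 928.8 / 2 = 464 kN.
Bearing governs: 464 kN.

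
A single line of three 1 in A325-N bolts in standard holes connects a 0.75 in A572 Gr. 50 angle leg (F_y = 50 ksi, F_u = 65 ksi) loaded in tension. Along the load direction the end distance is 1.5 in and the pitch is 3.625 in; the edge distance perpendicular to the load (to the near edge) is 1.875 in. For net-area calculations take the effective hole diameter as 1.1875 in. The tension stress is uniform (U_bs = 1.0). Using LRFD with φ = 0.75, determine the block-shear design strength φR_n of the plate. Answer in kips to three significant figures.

Shear plane L_v = 1.5 + 2·3.625 = 8.75 in; A_gv = 8.75 × 0.75 = 6.562 in².
A_nv = (8.75 − 2.5·1.1875) × 0.75 = 4.336 in².
A_nt = (1.875 − 0.5·1.1875) × 0.75 = 0.9609 in².
0.6 F_u A_nv = 169.1 kips; 0.6 F_y A_gv = 196.9 kips → shear rupture governs the shear term.
R_n = 169.1 + 1.0 × 65 × 0.9609 = 231.6 kips.
Design strength φR_n = 0.75 × 231.6 = 174 kips.

174 kips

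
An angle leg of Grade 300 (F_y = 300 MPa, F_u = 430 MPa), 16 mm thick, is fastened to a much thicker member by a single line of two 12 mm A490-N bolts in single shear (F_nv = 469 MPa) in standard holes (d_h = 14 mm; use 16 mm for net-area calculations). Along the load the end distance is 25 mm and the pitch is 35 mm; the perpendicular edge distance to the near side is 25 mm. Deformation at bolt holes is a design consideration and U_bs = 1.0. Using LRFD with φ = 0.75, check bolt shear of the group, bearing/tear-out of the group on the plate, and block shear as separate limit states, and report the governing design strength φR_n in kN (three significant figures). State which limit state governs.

Bolt shear: A_b = π·12²/4 = 113.1 mm²; R_n = 469 × 113.1 × 2 × 1 / 1000 = 106.1 kN → 0.75 × 106.1 = 79.6 kN.
Bearing: edge l_c = 18, r_n = 148.6 kN; interior l_c = 21, r_n = 173.4 kN; R_n = 148.6 + 1·173.4 = 322 kN → 241 kN.
Block shear: A_gv = 960, A_nv = 576, A_nt = 272 mm²; R_n = min(0.6F_uA_nv, 0.6F_yA_gv) + U_bs·F_u·A_nt = 265.6 kN → 199 kN.
Bolt shear governs: 79.6 kN.

79.6 kN (bolt shear governs)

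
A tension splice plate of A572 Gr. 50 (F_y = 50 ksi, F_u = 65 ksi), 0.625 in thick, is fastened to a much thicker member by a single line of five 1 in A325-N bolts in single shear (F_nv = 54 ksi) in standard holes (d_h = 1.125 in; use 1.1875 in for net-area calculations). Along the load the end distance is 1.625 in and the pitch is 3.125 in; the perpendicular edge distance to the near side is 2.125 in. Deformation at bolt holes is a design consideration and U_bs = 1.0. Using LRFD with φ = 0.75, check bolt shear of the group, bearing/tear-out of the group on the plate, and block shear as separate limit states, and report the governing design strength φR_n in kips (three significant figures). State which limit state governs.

159 kips (bolt shear governs)

Bolt shear: A_b = π·1²/4 = 0.7854 in²; R_n = 54 × 0.7854 × 5 × 1 = 212.1 kips → 0.75 × 212.1 = 159 kips.
Bearing: edge l_c = 1.062, r_n = 51.8 kips; interior l_c = 2, r_n = 97.5 kips; R_n = 51.8 + 4·97.5 = 441.8 kips → 331 kips.
Block shear: A_gv = 8.828, A_nv = 5.488, A_nt = 0.957 in²; R_n = min(0.6F_uA_nv, 0.6F_yA_gv) + U_bs·F_u·A_nt = 276.2 kips → 207 kips.
Bolt shear governs: 159 kips.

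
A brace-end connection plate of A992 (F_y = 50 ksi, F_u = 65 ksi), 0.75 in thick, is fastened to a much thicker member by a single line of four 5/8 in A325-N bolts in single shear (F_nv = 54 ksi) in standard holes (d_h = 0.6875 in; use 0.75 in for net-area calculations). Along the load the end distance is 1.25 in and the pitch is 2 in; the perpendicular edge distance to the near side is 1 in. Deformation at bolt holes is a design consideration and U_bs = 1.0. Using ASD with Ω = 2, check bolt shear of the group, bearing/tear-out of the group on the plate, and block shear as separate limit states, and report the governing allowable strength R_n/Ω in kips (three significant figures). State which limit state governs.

33.1 kips (bolt shear governs)

Bolt shear: A_b = π·0.625²/4 = 0.3068 in²; R_n = 54 × 0.3068 × 4 × 1 = 66.27 kips → 66.27 / 2 = 33.1 kips.
Bearing: edge l_c = 0.9062, r_n = 53.02 kips; interior l_c = 1.312, r_n = 73.12 kips; R_n = 53.02 + 3·73.12 = 272.4 kips → 136 kips.
Block shear: A_gv = 5.438, A_nv = 3.469, A_nt = 0.4688 in²; R_n = min(0.6F_uA_nv, 0.6F_yA_gv) + U_bs·F_u·A_nt = 165.8 kips → 82.9 kips.
Bolt shear governs: 33.1 kips.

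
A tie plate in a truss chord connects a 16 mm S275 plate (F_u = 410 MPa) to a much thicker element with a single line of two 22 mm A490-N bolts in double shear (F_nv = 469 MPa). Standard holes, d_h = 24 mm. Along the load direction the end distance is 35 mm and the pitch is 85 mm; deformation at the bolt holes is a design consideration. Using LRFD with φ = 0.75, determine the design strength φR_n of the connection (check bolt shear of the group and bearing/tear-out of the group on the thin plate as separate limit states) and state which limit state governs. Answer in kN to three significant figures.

Bolt shear: A_b = π·22²/4 = 380.1 mm²; R_n = 469 × 380.1 × 2 × 2 / 1000 = 713.1 kN → 0.75 × 713.1 = 535 kN.
Bearing (1.2 l_c t F_u ≤ 2.4 d t F_u): upper limit = 2.4·22·16·410 / 1000 = 346.4 kN.
  Edge l_c = 35 − 24/2 = 23 → r_n = 181.1 kN; interior l_c = 85 − 24 = 61 → r_n = 346.4 kN.
  R_n,bearing = 1·181.1 + 1·346.4 = 527.4 kN → 0.75 × 527.4 = 396 kN.
Bearing governs: 396 kN.

396 kN (bearing governs)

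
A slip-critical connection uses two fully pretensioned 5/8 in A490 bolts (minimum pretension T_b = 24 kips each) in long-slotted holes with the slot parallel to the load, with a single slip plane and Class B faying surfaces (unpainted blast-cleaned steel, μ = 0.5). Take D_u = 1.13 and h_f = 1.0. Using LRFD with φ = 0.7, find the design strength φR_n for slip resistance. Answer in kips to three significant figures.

19 kips

R_n = μ · D_u · h_f · T_b · n_s · n_b = 0.5 × 1.13 × 1.0 × 24 × 1 × 2 = 27.12 kips.
Design strength φR_n = 0.7 × 27.12 = 19 kips.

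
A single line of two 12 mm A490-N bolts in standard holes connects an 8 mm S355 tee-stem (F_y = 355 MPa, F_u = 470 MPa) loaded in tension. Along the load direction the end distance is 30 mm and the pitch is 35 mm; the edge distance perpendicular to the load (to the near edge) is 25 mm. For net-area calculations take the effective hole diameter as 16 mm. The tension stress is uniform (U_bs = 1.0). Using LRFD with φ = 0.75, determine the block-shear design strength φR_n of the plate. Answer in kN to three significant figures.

117 kN

Shear plane L_v = 30 + 1·35 = 65 mm; A_gv = 65 × 8 = 520 mm².
A_nv = (65 − 1.5·16) × 8 = 328 mm².
A_nt = (25 − 0.5·16) × 8 = 136 mm².
0.6 F_u A_nv = 92.5 kN; 0.6 F_y A_gv = 110.8 kN → shear rupture governs the shear term.
R_n = 92.5 + 1.0 × 470 × 136 / 1000 = 156.4 kN.
Design strength φR_n = 0.75 × 156.4 = 117 kN.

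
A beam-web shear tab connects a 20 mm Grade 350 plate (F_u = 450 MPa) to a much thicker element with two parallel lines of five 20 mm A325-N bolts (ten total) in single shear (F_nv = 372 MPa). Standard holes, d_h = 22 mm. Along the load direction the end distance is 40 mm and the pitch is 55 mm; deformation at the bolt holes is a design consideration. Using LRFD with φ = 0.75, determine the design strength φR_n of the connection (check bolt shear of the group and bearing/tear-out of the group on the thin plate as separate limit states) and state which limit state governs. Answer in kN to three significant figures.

Bolt shear: A_b = π·20²/4 = 314.2 mm²; R_n = 372 × 314.2 × 10 × 1 / 1000 = 1169 kN → 0.75 × 1169 = 877 kN.
Bearing (1.2 l_c t F_u ≤ 2.4 d t F_u): upper limit = 2.4·20·20·450 / 1000 = 432 kN.
  Edge l_c = 40 − 22/2 = 29 → r_n = 313.2 kN; interior l_c = 55 − 22 = 33 → r_n = 356.4 kN.
  R_n,bearing = 2·313.2 + 8·356.4 = 3478 kN → 0.75 × 3478 = 2610 kN.
Bolt shear governs: 877 kN.

877 kN (bolt shear governs)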